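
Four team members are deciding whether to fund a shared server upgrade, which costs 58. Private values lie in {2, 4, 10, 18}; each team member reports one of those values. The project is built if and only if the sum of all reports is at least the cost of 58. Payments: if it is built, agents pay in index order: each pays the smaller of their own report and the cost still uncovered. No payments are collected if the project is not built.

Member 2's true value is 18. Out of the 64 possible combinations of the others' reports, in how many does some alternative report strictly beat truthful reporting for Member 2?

Others report (18, 18, 18): truth gives 0; report 4 gives 14 > 0. Violating.
Others report (2, 2, 2): truth gives 0; no alternative beats it.
Others report (2, 2, 4): truth gives 0; no alternative beats it.
(Checking all 64 profiles: 1 has a profitable deviation, 63 do not.)

1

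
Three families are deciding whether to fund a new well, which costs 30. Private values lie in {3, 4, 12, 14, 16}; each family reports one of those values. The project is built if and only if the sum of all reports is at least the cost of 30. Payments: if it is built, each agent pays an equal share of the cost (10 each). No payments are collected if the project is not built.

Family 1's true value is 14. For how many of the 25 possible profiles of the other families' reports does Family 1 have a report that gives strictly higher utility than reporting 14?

2

Others report (3, 12): truth gives 0; report 16 gives 4 > 0. Violating.
Others report (12, 3): truth gives 0; report 16 gives 4 > 0. Violating.
Others report (3, 3): truth gives 0; no alternative beats it.
Others report (3, 4): truth gives 0; no alternative beats it.
(Checking all 25 profiles: 2 have a profitable deviation, 23 do not.)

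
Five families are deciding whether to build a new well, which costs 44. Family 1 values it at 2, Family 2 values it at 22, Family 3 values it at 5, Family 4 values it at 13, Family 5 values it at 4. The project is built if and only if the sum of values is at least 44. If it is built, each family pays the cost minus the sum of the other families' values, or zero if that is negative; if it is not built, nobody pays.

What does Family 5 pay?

Total value 46 ≥ cost 44, so the project is built.
The other families' values sum to 42.
Cost minus that sum is 44 - 42 = 2.

2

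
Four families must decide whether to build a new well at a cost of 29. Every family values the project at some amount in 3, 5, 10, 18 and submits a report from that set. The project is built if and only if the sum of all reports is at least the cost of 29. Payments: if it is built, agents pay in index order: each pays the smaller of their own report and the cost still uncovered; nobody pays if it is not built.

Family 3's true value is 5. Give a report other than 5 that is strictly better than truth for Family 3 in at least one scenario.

3

Suppose Family 1 reports 3, Family 2 reports 5 and Family 4 reports 18.
Report 5: project built, pays 5, utility 5 - 5 = 0.
Report 3: project built, pays 3, utility 5 - 3 = 2.
So reporting 3 beats truth here (2 > 0).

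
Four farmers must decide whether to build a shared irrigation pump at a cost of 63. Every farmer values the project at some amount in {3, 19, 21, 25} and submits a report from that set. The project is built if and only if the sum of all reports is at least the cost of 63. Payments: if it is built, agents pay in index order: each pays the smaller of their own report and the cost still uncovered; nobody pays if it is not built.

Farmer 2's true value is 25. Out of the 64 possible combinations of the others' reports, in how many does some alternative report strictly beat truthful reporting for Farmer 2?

Others report (3, 19, 21): truth gives 0; report 21 gives 4 > 0. Violating.
Others report (3, 19, 25): truth gives 0; report 19 gives 6 > 0. Violating.
Others report (3, 21, 19): truth gives 0; report 21 gives 4 > 0. Violating.
Others report (3, 21, 21): truth gives 0; report 19 gives 6 > 0. Violating.
Others report (3, 3, 3): truth gives 0; no alternative beats it.
Others report (3, 3, 19): truth gives 0; no alternative beats it.
(Checking all 64 profiles: 51 have a profitable deviation, 13 do not.)

51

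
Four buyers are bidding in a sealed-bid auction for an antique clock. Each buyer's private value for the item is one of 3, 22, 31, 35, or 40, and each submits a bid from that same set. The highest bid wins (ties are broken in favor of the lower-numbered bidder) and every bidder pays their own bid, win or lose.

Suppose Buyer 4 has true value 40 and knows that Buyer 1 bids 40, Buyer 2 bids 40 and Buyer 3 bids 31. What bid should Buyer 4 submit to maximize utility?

Bid 3: loses but pays 3, utility -3.
Bid 22: loses but pays 22, utility -22.
Bid 31: loses but pays 31, utility -31.
Bid 35: loses but pays 35, utility -35.
Bid 40: loses but pays 40, utility -40.
The best choice is 3 with utility -3.

3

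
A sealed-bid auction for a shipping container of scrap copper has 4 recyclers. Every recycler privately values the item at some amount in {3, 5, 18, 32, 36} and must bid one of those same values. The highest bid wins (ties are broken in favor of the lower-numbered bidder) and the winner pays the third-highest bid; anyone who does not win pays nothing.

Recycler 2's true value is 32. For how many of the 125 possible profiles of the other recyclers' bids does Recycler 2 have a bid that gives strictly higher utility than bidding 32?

Others bid (3, 3, 36): truth gives 0; bid 36 gives 29 > 0. Violating.
Others bid (3, 5, 36): truth gives 0; bid 36 gives 27 > 0. Violating.
Others bid (3, 18, 36): truth gives 0; bid 36 gives 14 > 0. Violating.
Others bid (3, 36, 3): truth gives 0; bid 36 gives 29 > 0. Violating.
Others bid (3, 3, 3): truth gives 29; no alternative beats it.
Others bid (3, 3, 5): truth gives 29; no alternative beats it.
(Checking all 125 profiles: 27 have a profitable deviation, 98 do not.)

27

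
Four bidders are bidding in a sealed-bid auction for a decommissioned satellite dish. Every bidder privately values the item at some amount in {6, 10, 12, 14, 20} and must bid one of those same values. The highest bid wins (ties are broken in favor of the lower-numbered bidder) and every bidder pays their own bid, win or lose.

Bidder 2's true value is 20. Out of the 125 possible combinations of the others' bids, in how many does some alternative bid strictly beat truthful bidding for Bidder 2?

73

Others bid (6, 6, 6): truth gives 0; bid 10 gives 10 > 0. Violating.
Others bid (6, 6, 10): truth gives 0; bid 10 gives 10 > 0. Violating.
Others bid (6, 6, 12): truth gives 0; bid 12 gives 8 > 0. Violating.
Others bid (6, 6, 14): truth gives 0; bid 14 gives 6 > 0. Violating.
Others bid (6, 6, 20): truth gives 0; no alternative beats it.
Others bid (6, 10, 20): truth gives 0; no alternative beats it.
(Checking all 125 profiles: 73 have a profitable deviation, 52 do not.)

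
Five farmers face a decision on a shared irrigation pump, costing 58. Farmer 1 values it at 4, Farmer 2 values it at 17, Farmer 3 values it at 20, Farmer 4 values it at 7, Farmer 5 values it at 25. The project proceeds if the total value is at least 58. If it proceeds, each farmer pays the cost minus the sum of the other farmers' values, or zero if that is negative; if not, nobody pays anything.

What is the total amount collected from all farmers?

17

Total value 73 ≥ cost 58, so it is built.
Farmer 1: others sum to 69; max(0, 58 - 69) = 0.
Farmer 2: others sum to 56; max(0, 58 - 56) = 2.
Farmer 3: others sum to 53; max(0, 58 - 53) = 5.
Farmer 4: others sum to 66; max(0, 58 - 66) = 0.
Farmer 5: others sum to 48; max(0, 58 - 48) = 10.
Total collected = 0 + 2 + 5 + 0 + 10 = 17.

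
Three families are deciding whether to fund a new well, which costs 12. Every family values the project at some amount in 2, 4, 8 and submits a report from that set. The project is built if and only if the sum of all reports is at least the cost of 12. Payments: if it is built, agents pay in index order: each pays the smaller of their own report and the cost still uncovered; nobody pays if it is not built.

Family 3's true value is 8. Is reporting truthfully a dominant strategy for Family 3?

Check each profile of the others' reports and compare truth against every alternative report.
Others report (2, 4): truth gives 2, best alternative gives 0.
Others report (4, 2): truth gives 2, best alternative gives 0.
Others report (4, 8): truth gives 8, best alternative gives 8.
Others report (8, 4): truth gives 8, best alternative gives 8.
Others report (8, 8): truth gives 8, best alternative gives 8.
Others report (2, 8): truth gives 6, best alternative gives 6.
(Remaining 3 profiles checked similarly; truth is weakly best in each.)
In every case the truthful report is at least as good as any alternative, so it is a dominant strategy.

Yes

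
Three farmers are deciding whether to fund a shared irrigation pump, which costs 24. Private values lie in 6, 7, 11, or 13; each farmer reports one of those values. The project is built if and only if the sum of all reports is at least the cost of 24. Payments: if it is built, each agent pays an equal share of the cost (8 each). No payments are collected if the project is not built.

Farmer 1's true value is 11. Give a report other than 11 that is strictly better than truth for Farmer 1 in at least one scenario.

13

Suppose Farmer 2 reports 6 and Farmer 3 reports 6.
Report 11: project not built, utility 0.
Report 13: project built, pays 8, utility 11 - 8 = 3.
So reporting 13 beats truth here (3 > 0).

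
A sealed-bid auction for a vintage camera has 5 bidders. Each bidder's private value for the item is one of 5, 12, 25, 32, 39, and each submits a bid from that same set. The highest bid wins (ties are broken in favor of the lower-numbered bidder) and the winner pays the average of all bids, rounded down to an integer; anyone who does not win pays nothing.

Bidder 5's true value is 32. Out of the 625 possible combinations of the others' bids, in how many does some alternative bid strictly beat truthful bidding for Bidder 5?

Others bid (5, 5, 5, 5): truth gives 22; bid 12 gives 26 > 22. Violating.
Others bid (5, 5, 5, 12): truth gives 21; bid 25 gives 22 > 21. Violating.
Others bid (5, 5, 5, 32): truth gives 0; bid 39 gives 15 > 0. Violating.
Others bid (5, 5, 12, 5): truth gives 21; bid 25 gives 22 > 21. Violating.
Others bid (5, 5, 5, 25): truth gives 18; no alternative beats it.
Others bid (5, 5, 5, 39): truth gives 0; no alternative beats it.
(Checking all 625 profiles: 186 have a profitable deviation, 439 do not.)

186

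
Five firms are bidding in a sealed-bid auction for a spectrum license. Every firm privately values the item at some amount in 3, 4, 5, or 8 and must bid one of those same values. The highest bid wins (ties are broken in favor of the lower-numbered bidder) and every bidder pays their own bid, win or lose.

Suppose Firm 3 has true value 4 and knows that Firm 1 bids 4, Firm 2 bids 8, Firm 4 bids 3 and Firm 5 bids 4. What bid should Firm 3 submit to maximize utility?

3

Bid 3: loses but pays 3, utility -3.
Bid 4: loses but pays 4, utility -4.
Bid 5: loses but pays 5, utility -5.
Bid 8: loses but pays 8, utility -8.
The best choice is 3 with utility -3.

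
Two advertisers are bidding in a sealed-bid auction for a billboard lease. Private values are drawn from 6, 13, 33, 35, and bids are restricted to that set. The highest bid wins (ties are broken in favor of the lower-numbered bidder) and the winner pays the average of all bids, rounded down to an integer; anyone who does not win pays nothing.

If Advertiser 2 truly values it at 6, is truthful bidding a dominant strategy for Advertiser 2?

Check each profile of the others' bids and compare truth against every alternative bid.
Others bid (6): truth gives 0, best alternative gives -3.
Others bid (13): truth gives 0, best alternative gives 0.
Others bid (33): truth gives 0, best alternative gives 0.
Others bid (35): truth gives 0, best alternative gives 0.
In every case the truthful bid is at least as good as any alternative, so it is a dominant strategy.

Yes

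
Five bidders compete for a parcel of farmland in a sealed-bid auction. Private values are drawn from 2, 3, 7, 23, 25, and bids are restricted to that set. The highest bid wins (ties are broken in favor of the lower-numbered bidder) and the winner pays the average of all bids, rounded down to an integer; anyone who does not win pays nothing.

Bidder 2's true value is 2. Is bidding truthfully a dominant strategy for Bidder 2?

Yes

Check each profile of the others' bids and compare truth against every alternative bid.
Others bid (2, 2, 2, 2): truth gives 0, best alternative gives 0.
Others bid (2, 2, 2, 3): truth gives 0, best alternative gives 0.
Others bid (2, 2, 2, 7): truth gives 0, best alternative gives 0.
Others bid (2, 2, 2, 23): truth gives 0, best alternative gives 0.
Others bid (2, 2, 2, 25): truth gives 0, best alternative gives 0.
Others bid (2, 2, 3, 2): truth gives 0, best alternative gives 0.
(Remaining 619 profiles checked similarly; truth is weakly best in each.)
In every case the truthful bid is at least as good as any alternative, so it is a dominant strategy.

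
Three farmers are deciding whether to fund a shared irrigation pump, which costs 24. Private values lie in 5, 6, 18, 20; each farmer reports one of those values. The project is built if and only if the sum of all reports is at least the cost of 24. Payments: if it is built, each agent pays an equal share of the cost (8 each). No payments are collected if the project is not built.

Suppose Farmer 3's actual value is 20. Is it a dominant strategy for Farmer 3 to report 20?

Yes

Check each profile of the others' reports and compare truth against every alternative report.
Others report (5, 5): truth gives 12, best alternative gives 12.
Others report (5, 6): truth gives 12, best alternative gives 12.
Others report (5, 18): truth gives 12, best alternative gives 12.
Others report (5, 20): truth gives 12, best alternative gives 12.
Others report (6, 5): truth gives 12, best alternative gives 12.
Others report (6, 6): truth gives 12, best alternative gives 12.
(Remaining 10 profiles checked similarly; truth is weakly best in each.)
In every case the truthful report is at least as good as any alternative, so it is a dominant strategy.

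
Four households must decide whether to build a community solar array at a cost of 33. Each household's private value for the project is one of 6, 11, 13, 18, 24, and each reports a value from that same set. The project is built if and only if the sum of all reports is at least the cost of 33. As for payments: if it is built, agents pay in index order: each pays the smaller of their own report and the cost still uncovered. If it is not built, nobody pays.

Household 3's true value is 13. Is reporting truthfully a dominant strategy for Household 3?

Consider the case where Household 1 reports 6, Household 2 reports 6 and Household 4 reports 11.
Truthful report 13: project built, pays 13, utility 13 - 13 = 0.
Report 11 instead: project built, pays 11, utility 13 - 11 = 2.
Since 2 > 0, reporting 11 is strictly better here, so truthful reporting is not dominant.

No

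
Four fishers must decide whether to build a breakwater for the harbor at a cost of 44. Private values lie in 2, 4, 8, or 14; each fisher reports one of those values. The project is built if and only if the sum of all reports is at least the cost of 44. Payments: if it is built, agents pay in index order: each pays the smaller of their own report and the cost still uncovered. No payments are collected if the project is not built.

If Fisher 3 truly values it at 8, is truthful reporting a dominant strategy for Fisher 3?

Consider the case where Fisher 1 reports 14, Fisher 2 reports 14 and Fisher 4 reports 14.
Truthful report 8: project built, pays 8, utility 8 - 8 = 0.
Report 2 instead: project built, pays 2, utility 8 - 2 = 6.
Since 6 > 0, reporting 2 is strictly better here, so truthful reporting is not dominant.

No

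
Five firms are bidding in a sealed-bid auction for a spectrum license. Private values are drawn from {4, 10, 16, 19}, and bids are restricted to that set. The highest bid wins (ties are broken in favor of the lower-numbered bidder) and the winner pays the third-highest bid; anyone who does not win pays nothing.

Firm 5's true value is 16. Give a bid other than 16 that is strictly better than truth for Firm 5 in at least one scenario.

Suppose Firm 1 bids 4, Firm 2 bids 4, Firm 3 bids 4 and Firm 4 bids 16.
Bid 16: loses, pays 0, utility 0.
Bid 19: wins, pays 4, utility 16 - 4 = 12.
So bidding 19 beats truth here (12 > 0).

19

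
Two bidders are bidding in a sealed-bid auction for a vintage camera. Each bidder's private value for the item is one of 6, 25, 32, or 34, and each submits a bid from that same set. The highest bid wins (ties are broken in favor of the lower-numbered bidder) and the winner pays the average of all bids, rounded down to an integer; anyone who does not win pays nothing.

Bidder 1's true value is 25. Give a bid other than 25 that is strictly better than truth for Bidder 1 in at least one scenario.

Suppose Bidder 2 bids 6.
Bid 25: wins, pays 15, utility 25 - 15 = 10.
Bid 6: wins, pays 6, utility 25 - 6 = 19.
So bidding 6 beats truth here (19 > 10).

6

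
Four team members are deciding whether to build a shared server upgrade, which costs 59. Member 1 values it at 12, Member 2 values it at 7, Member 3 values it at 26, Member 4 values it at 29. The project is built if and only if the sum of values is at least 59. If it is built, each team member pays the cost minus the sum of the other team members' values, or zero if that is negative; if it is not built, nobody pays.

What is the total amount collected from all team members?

Total value 74 ≥ cost 59, so it is built.
Member 1: others sum to 62; max(0, 59 - 62) = 0.
Member 2: others sum to 67; max(0, 59 - 67) = 0.
Member 3: others sum to 48; max(0, 59 - 48) = 11.
Member 4: others sum to 45; max(0, 59 - 45) = 14.
Total collected = 0 + 0 + 11 + 14 = 25.

25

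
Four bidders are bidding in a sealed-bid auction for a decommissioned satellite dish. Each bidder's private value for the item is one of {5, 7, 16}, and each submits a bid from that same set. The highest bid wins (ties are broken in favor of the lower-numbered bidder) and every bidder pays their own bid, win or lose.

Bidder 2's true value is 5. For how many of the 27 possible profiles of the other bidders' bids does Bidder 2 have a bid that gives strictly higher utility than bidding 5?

4

Others bid (5, 5, 5): truth gives -5; bid 7 gives -2 > -5. Violating.
Others bid (5, 5, 7): truth gives -5; bid 7 gives -2 > -5. Violating.
Others bid (5, 7, 5): truth gives -5; bid 7 gives -2 > -5. Violating.
Others bid (5, 7, 7): truth gives -5; bid 7 gives -2 > -5. Violating.
Others bid (5, 5, 16): truth gives -5; no alternative beats it.
Others bid (5, 7, 16): truth gives -5; no alternative beats it.
(Checking all 27 profiles: 4 have a profitable deviation, 23 do not.)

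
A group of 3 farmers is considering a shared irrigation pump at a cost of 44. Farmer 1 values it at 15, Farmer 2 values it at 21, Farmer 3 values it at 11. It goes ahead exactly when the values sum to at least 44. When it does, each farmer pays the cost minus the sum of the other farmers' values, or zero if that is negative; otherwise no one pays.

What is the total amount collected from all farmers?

Total value 47 ≥ cost 44, so it is built.
Farmer 1: others sum to 32; max(0, 44 - 32) = 12.
Farmer 2: others sum to 26; max(0, 44 - 26) = 18.
Farmer 3: others sum to 36; max(0, 44 - 36) = 8.
Total collected = 12 + 18 + 8 = 38.

38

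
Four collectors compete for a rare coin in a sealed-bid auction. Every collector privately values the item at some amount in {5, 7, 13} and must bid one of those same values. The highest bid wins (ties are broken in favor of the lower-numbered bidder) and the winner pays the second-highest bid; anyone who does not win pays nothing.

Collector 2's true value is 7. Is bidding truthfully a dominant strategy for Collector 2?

Check each profile of the others' bids and compare truth against every alternative bid.
Others bid (5, 5, 5): truth gives 2, best alternative gives 2.
Others bid (5, 5, 7): truth gives 0, best alternative gives 0.
Others bid (5, 5, 13): truth gives 0, best alternative gives 0.
Others bid (5, 7, 5): truth gives 0, best alternative gives 0.
Others bid (5, 7, 7): truth gives 0, best alternative gives 0.
Others bid (5, 7, 13): truth gives 0, best alternative gives 0.
(Remaining 21 profiles checked similarly; truth is weakly best in each.)
In every case the truthful bid is at least as good as any alternative, so it is a dominant strategy.

Yes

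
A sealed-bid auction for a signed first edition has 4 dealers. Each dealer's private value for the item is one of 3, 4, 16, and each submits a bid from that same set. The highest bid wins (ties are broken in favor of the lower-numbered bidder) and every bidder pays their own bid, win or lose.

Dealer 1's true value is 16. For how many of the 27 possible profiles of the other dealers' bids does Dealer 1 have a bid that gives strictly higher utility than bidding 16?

8

Others bid (3, 3, 3): truth gives 0; bid 3 gives 13 > 0. Violating.
Others bid (3, 3, 4): truth gives 0; bid 4 gives 12 > 0. Violating.
Others bid (3, 4, 3): truth gives 0; bid 4 gives 12 > 0. Violating.
Others bid (3, 4, 4): truth gives 0; bid 4 gives 12 > 0. Violating.
Others bid (3, 3, 16): truth gives 0; no alternative beats it.
Others bid (3, 4, 16): truth gives 0; no alternative beats it.
(Checking all 27 profiles: 8 have a profitable deviation, 19 do not.)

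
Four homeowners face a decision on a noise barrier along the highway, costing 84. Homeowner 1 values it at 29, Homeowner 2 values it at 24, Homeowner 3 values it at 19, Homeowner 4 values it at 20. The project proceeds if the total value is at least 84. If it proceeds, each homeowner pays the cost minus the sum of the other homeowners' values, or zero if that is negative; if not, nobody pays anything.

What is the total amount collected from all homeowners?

Total value 92 ≥ cost 84, so it is built.
Homeowner 1: others sum to 63; max(0, 84 - 63) = 21.
Homeowner 2: others sum to 68; max(0, 84 - 68) = 16.
Homeowner 3: others sum to 73; max(0, 84 - 73) = 11.
Homeowner 4: others sum to 72; max(0, 84 - 72) = 12.
Total collected = 21 + 16 + 11 + 12 = 60.

60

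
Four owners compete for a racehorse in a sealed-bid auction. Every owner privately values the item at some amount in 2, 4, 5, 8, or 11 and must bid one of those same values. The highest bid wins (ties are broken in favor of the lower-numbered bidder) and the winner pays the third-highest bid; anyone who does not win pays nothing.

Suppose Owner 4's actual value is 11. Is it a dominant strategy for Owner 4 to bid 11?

Yes

Check each profile of the others' bids and compare truth against every alternative bid.
Others bid (2, 2, 8): truth gives 9, best alternative gives 0.
Others bid (2, 8, 2): truth gives 9, best alternative gives 0.
Others bid (8, 2, 2): truth gives 9, best alternative gives 0.
Others bid (2, 4, 8): truth gives 7, best alternative gives 0.
Others bid (2, 8, 4): truth gives 7, best alternative gives 0.
Others bid (4, 2, 8): truth gives 7, best alternative gives 0.
(Remaining 119 profiles checked similarly; truth is weakly best in each.)
In every case the truthful bid is at least as good as any alternative, so it is a dominant strategy.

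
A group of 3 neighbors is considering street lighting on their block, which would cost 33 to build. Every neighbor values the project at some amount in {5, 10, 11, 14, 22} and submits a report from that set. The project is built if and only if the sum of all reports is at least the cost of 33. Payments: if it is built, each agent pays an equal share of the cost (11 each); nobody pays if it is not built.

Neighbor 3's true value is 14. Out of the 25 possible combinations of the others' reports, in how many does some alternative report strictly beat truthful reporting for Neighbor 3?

Others report (5, 10): truth gives 0; report 22 gives 3 > 0. Violating.
Others report (5, 11): truth gives 0; report 22 gives 3 > 0. Violating.
Others report (10, 5): truth gives 0; report 22 gives 3 > 0. Violating.
Others report (11, 5): truth gives 0; report 22 gives 3 > 0. Violating.
Others report (5, 5): truth gives 0; no alternative beats it.
Others report (5, 14): truth gives 3; no alternative beats it.
(Checking all 25 profiles: 4 have a profitable deviation, 21 do not.)

4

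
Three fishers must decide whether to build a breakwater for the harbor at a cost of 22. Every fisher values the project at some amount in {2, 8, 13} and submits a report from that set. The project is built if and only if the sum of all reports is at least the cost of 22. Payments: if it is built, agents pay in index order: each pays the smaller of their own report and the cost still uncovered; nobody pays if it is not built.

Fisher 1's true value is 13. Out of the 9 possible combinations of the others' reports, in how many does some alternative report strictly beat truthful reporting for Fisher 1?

6

Others report (2, 13): truth gives 0; report 8 gives 5 > 0. Violating.
Others report (8, 8): truth gives 0; report 8 gives 5 > 0. Violating.
Others report (8, 13): truth gives 0; report 2 gives 11 > 0. Violating.
Others report (13, 2): truth gives 0; report 8 gives 5 > 0. Violating.
Others report (2, 2): truth gives 0; no alternative beats it.
Others report (2, 8): truth gives 0; no alternative beats it.
(Checking all 9 profiles: 6 have a profitable deviation, 3 do not.)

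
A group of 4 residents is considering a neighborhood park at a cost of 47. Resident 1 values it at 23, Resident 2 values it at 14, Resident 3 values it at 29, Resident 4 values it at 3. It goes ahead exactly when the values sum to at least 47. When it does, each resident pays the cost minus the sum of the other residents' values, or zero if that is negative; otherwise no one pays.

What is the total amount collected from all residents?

Total value 69 ≥ cost 47, so it is built.
Resident 1: others sum to 46; max(0, 47 - 46) = 1.
Resident 2: others sum to 55; max(0, 47 - 55) = 0.
Resident 3: others sum to 40; max(0, 47 - 40) = 7.
Resident 4: others sum to 66; max(0, 47 - 66) = 0.
Total collected = 1 + 0 + 7 + 0 = 8.

8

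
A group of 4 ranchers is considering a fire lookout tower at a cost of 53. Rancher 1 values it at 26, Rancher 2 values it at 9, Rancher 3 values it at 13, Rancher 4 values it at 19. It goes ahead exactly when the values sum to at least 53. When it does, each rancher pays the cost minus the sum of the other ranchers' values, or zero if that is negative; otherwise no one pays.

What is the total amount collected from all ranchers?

17

Total value 67 ≥ cost 53, so it is built.
Rancher 1: others sum to 41; max(0, 53 - 41) = 12.
Rancher 2: others sum to 58; max(0, 53 - 58) = 0.
Rancher 3: others sum to 54; max(0, 53 - 54) = 0.
Rancher 4: others sum to 48; max(0, 53 - 48) = 5.
Total collected = 12 + 0 + 0 + 5 = 17.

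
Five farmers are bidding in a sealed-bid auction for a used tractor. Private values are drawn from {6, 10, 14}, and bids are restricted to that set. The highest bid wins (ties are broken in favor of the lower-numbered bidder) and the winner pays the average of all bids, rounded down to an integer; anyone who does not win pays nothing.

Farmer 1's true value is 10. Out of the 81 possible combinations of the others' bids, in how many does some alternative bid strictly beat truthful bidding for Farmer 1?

Others bid (6, 6, 6, 14): truth gives 0; bid 14 gives 1 > 0. Violating.
Others bid (6, 6, 14, 6): truth gives 0; bid 14 gives 1 > 0. Violating.
Others bid (6, 14, 6, 6): truth gives 0; bid 14 gives 1 > 0. Violating.
Others bid (14, 6, 6, 6): truth gives 0; bid 14 gives 1 > 0. Violating.
Others bid (6, 6, 6, 6): truth gives 4; no alternative beats it.
Others bid (6, 6, 6, 10): truth gives 3; no alternative beats it.
(Checking all 81 profiles: 4 have a profitable deviation, 77 do not.)

4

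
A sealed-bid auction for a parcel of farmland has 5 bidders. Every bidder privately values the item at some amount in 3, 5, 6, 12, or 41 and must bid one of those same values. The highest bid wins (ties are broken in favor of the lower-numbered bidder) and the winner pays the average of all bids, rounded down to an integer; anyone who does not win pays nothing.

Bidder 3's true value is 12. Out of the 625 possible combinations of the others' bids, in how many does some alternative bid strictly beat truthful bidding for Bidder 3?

36

Others bid (3, 3, 3, 3): truth gives 8; bid 5 gives 9 > 8. Violating.
Others bid (3, 3, 3, 5): truth gives 7; bid 5 gives 9 > 7. Violating.
Others bid (3, 3, 3, 6): truth gives 7; bid 6 gives 8 > 7. Violating.
Others bid (3, 3, 5, 3): truth gives 7; bid 5 gives 9 > 7. Violating.
Others bid (3, 3, 3, 12): truth gives 6; no alternative beats it.
Others bid (3, 3, 3, 41): truth gives 0; no alternative beats it.
(Checking all 625 profiles: 36 have a profitable deviation, 589 do not.)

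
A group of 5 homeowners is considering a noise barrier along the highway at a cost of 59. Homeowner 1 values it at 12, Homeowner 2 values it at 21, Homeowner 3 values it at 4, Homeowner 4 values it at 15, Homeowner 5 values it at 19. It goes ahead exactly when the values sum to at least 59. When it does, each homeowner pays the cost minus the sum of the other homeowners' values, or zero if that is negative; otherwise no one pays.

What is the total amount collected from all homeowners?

Total value 71 ≥ cost 59, so it is built.
Homeowner 1: others sum to 59; max(0, 59 - 59) = 0.
Homeowner 2: others sum to 50; max(0, 59 - 50) = 9.
Homeowner 3: others sum to 67; max(0, 59 - 67) = 0.
Homeowner 4: others sum to 56; max(0, 59 - 56) = 3.
Homeowner 5: others sum to 52; max(0, 59 - 52) = 7.
Total collected = 0 + 9 + 0 + 3 + 7 = 19.

19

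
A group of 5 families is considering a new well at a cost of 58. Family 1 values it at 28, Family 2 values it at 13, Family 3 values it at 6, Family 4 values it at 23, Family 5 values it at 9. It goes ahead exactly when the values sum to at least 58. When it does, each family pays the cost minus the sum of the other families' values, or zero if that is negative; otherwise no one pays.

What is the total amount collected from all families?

Total value 79 ≥ cost 58, so it is built.
Family 1: others sum to 51; max(0, 58 - 51) = 7.
Family 2: others sum to 66; max(0, 58 - 66) = 0.
Family 3: others sum to 73; max(0, 58 - 73) = 0.
Family 4: others sum to 56; max(0, 58 - 56) = 2.
Family 5: others sum to 70; max(0, 58 - 70) = 0.
Total collected = 7 + 0 + 0 + 2 + 0 = 9.

9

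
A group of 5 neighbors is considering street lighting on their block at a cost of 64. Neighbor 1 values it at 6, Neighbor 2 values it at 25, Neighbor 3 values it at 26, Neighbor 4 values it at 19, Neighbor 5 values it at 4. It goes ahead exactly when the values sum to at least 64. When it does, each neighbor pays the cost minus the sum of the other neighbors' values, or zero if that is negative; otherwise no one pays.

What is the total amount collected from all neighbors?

22

Total value 80 ≥ cost 64, so it is built.
Neighbor 1: others sum to 74; max(0, 64 - 74) = 0.
Neighbor 2: others sum to 55; max(0, 64 - 55) = 9.
Neighbor 3: others sum to 54; max(0, 64 - 54) = 10.
Neighbor 4: others sum to 61; max(0, 64 - 61) = 3.
Neighbor 5: others sum to 76; max(0, 64 - 76) = 0.
Total collected = 0 + 9 + 10 + 3 + 0 = 22.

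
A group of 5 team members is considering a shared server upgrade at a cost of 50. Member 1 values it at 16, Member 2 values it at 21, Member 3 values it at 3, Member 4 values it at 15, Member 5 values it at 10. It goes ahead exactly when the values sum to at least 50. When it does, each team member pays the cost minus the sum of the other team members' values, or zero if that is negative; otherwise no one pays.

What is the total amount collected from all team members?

7

Total value 65 ≥ cost 50, so it is built.
Member 1: others sum to 49; max(0, 50 - 49) = 1.
Member 2: others sum to 44; max(0, 50 - 44) = 6.
Member 3: others sum to 62; max(0, 50 - 62) = 0.
Member 4: others sum to 50; max(0, 50 - 50) = 0.
Member 5: others sum to 55; max(0, 50 - 55) = 0.
Total collected = 1 + 6 + 0 + 0 + 0 = 7.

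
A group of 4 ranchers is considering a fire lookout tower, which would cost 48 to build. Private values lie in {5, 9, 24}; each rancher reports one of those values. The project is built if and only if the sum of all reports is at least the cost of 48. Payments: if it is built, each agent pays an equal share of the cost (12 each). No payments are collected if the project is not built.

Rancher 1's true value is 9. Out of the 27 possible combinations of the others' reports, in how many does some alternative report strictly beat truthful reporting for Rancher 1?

3

Others report (9, 9, 24): truth gives -3; report 5 gives 0 > -3. Violating.
Others report (9, 24, 9): truth gives -3; report 5 gives 0 > -3. Violating.
Others report (24, 9, 9): truth gives -3; report 5 gives 0 > -3. Violating.
Others report (5, 5, 5): truth gives 0; no alternative beats it.
Others report (5, 5, 9): truth gives 0; no alternative beats it.
(Checking all 27 profiles: 3 have a profitable deviation, 24 do not.)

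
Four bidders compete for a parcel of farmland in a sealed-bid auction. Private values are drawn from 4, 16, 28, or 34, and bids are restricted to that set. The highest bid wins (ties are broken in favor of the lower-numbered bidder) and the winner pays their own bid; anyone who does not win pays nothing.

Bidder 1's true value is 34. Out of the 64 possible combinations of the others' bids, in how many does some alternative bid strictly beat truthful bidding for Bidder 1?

Others bid (4, 4, 4): truth gives 0; bid 4 gives 30 > 0. Violating.
Others bid (4, 4, 16): truth gives 0; bid 16 gives 18 > 0. Violating.
Others bid (4, 4, 28): truth gives 0; bid 28 gives 6 > 0. Violating.
Others bid (4, 16, 4): truth gives 0; bid 16 gives 18 > 0. Violating.
Others bid (4, 4, 34): truth gives 0; no alternative beats it.
Others bid (4, 16, 34): truth gives 0; no alternative beats it.
(Checking all 64 profiles: 27 have a profitable deviation, 37 do not.)

27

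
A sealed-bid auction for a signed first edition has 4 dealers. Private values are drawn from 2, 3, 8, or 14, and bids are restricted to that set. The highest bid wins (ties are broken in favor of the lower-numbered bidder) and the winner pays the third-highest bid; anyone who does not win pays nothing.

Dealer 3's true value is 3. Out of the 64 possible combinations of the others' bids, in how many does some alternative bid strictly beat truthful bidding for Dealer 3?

Others bid (2, 2, 8): truth gives 0; bid 8 gives 1 > 0. Violating.
Others bid (2, 2, 14): truth gives 0; bid 14 gives 1 > 0. Violating.
Others bid (2, 3, 2): truth gives 0; bid 8 gives 1 > 0. Violating.
Others bid (2, 8, 2): truth gives 0; bid 14 gives 1 > 0. Violating.
Others bid (2, 2, 2): truth gives 1; no alternative beats it.
Others bid (2, 2, 3): truth gives 1; no alternative beats it.
(Checking all 64 profiles: 6 have a profitable deviation, 58 do not.)

6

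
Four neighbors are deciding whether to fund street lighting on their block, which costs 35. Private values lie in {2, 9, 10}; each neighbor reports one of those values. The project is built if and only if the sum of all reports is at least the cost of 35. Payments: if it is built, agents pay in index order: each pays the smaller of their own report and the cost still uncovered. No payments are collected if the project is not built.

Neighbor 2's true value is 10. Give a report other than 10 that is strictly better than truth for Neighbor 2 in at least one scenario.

9

Suppose Neighbor 1 reports 9, Neighbor 3 reports 9 and Neighbor 4 reports 9.
Report 10: project built, pays 10, utility 10 - 10 = 0.
Report 9: project built, pays 9, utility 10 - 9 = 1.
So reporting 9 beats truth here (1 > 0).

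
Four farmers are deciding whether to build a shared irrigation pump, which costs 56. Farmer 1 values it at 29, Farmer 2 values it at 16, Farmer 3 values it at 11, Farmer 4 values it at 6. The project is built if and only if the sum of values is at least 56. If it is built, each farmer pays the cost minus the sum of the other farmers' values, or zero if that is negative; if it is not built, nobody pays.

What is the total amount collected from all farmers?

Total value 62 ≥ cost 56, so it is built.
Farmer 1: others sum to 33; max(0, 56 - 33) = 23.
Farmer 2: others sum to 46; max(0, 56 - 46) = 10.
Farmer 3: others sum to 51; max(0, 56 - 51) = 5.
Farmer 4: others sum to 56; max(0, 56 - 56) = 0.
Total collected = 23 + 10 + 5 + 0 = 38.

38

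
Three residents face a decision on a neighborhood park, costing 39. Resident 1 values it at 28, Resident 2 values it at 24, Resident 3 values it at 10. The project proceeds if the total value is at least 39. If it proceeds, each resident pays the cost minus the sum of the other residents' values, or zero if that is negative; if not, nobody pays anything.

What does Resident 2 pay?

Total value 62 ≥ cost 39, so the project is built.
The other residents' values sum to 38.
Cost minus that sum is 39 - 38 = 1.

1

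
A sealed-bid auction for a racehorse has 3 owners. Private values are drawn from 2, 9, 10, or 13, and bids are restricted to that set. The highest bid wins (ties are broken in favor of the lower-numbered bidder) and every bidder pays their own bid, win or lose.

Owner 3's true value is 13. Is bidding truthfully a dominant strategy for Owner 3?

Consider the case where Owner 1 bids 2 and Owner 2 bids 2.
Truthful bid 13: wins, pays 13, utility 13 - 13 = 0.
Bid 9 instead: wins, pays 9, utility 13 - 9 = 4.
Since 4 > 0, bidding 9 is strictly better here, so truthful bidding is not dominant.

No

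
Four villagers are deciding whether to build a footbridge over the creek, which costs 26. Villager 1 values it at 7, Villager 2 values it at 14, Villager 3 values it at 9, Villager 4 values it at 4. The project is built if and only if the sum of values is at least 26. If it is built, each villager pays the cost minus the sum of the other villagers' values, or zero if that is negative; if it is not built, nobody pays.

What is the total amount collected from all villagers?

7

Total value 34 ≥ cost 26, so it is built.
Villager 1: others sum to 27; max(0, 26 - 27) = 0.
Villager 2: others sum to 20; max(0, 26 - 20) = 6.
Villager 3: others sum to 25; max(0, 26 - 25) = 1.
Villager 4: others sum to 30; max(0, 26 - 30) = 0.
Total collected = 0 + 6 + 1 + 0 = 7.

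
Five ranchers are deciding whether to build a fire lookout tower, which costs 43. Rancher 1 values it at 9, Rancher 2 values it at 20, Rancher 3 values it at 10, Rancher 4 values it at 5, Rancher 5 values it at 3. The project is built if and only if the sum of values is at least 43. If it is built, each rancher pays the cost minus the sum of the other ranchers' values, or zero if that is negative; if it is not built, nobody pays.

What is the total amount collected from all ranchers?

28

Total value 47 ≥ cost 43, so it is built.
Rancher 1: others sum to 38; max(0, 43 - 38) = 5.
Rancher 2: others sum to 27; max(0, 43 - 27) = 16.
Rancher 3: others sum to 37; max(0, 43 - 37) = 6.
Rancher 4: others sum to 42; max(0, 43 - 42) = 1.
Rancher 5: others sum to 44; max(0, 43 - 44) = 0.
Total collected = 5 + 16 + 6 + 1 + 0 = 28.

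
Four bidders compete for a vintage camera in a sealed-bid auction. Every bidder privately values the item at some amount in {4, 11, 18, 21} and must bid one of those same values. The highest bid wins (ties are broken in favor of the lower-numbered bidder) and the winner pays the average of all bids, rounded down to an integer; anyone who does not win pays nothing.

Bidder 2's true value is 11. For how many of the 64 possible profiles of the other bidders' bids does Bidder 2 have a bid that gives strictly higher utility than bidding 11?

1

Others bid (11, 4, 4): truth gives 0; bid 18 gives 2 > 0. Violating.
Others bid (4, 4, 4): truth gives 6; no alternative beats it.
Others bid (4, 4, 11): truth gives 4; no alternative beats it.
(Checking all 64 profiles: 1 has a profitable deviation, 63 do not.)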